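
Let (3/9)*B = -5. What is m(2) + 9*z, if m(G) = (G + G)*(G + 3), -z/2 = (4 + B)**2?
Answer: -2158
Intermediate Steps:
B = -15 (B = 3*(-5) = -15)
z = -242 (z = -2*(4 - 15)**2 = -2*(-11)**2 = -2*121 = -242)
m(G) = 2*G*(3 + G) (m(G) = (2*G)*(3 + G) = 2*G*(3 + G))
m(2) + 9*z = 2*2*(3 + 2) + 9*(-242) = 2*2*5 - 2178 = 20 - 2178 = -2158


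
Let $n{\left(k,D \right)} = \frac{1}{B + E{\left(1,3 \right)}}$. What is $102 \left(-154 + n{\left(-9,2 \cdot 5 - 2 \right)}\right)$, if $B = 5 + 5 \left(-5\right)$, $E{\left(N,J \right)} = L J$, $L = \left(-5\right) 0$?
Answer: $- \frac{157131}{10} \approx -15713.0$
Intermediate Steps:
$L = 0$
$E{\left(N,J \right)} = 0$ ($E{\left(N,J \right)} = 0 J = 0$)
$B = -20$ ($B = 5 - 25 = -20$)
$n{\left(k,D \right)} = - \frac{1}{20}$ ($n{\left(k,D \right)} = \frac{1}{-20 + 0} = \frac{1}{-20} = - \frac{1}{20}$)
$102 \left(-154 + n{\left(-9,2 \cdot 5 - 2 \right)}\right) = 102 \left(-154 - \frac{1}{20}\right) = 102 \left(- \frac{3081}{20}\right) = - \frac{157131}{10}$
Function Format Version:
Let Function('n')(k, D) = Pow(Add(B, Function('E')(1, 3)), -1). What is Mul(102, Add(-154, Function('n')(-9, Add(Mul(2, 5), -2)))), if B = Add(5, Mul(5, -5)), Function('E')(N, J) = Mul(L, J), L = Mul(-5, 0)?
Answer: Rational(-157131, 10) ≈ -15713.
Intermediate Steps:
L = 0
Function('E')(N, J) = 0 (Function('E')(N, J) = Mul(0, J) = 0)
B = -20 (B = Add(5, -25) = -20)
Function('n')(k, D) = Rational(-1, 20) (Function('n')(k, D) = Pow(Add(-20, 0), -1) = Pow(-20, -1) = Rational(-1, 20))
Mul(102, Add(-154, Function('n')(-9, Add(Mul(2, 5), -2)))) = Mul(102, Add(-154, Rational(-1, 20))) = Mul(102, Rational(-3081, 20)) = Rational(-157131, 10)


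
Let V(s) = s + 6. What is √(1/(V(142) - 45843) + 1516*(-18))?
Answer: I*√56978245231895/45695 ≈ 165.19*I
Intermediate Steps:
V(s) = 6 + s
√(1/(V(142) - 45843) + 1516*(-18)) = √(1/((6 + 142) - 45843) + 1516*(-18)) = √(1/(148 - 45843) - 27288) = √(1/(-45695) - 27288) = √(-1/45695 - 27288) = √(-1246925161/45695) = I*√56978245231895/45695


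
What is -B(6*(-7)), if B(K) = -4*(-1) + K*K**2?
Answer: 74084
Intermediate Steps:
B(K) = 4 + K**3
-B(6*(-7)) = -(4 + (6*(-7))**3) = -(4 + (-42)**3) = -(4 - 74088) = -1*(-74084) = 74084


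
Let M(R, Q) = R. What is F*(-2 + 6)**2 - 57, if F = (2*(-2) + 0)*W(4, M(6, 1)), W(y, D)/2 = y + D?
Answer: -1337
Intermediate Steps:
W(y, D) = 2*D + 2*y (W(y, D) = 2*(y + D) = 2*(D + y) = 2*D + 2*y)
F = -80 (F = (2*(-2) + 0)*(2*6 + 2*4) = (-4 + 0)*(12 + 8) = -4*20 = -80)
F*(-2 + 6)**2 - 57 = -80*(-2 + 6)**2 - 57 = -80*4**2 - 57 = -80*16 - 57 = -1280 - 57 = -1337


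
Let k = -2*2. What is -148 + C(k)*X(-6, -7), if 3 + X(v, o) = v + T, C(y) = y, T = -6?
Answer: -88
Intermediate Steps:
k = -4
X(v, o) = -9 + v (X(v, o) = -3 + (v - 6) = -3 + (-6 + v) = -9 + v)
-148 + C(k)*X(-6, -7) = -148 - 4*(-9 - 6) = -148 - 4*(-15) = -148 + 60 = -88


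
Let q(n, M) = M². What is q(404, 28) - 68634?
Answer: -67850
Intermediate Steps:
q(404, 28) - 68634 = 28² - 68634 = 784 - 68634 = -67850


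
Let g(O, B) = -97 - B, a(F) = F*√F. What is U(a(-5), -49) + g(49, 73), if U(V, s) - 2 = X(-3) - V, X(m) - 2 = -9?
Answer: -175 + 5*I*√5 ≈ -175.0 + 11.18*I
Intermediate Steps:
a(F) = F^(3/2)
X(m) = -7 (X(m) = 2 - 9 = -7)
U(V, s) = -5 - V (U(V, s) = 2 + (-7 - V) = -5 - V)
U(a(-5), -49) + g(49, 73) = (-5 - (-5)^(3/2)) + (-97 - 1*73) = (-5 - (-5)*I*√5) + (-97 - 73) = (-5 + 5*I*√5) - 170 = -175 + 5*I*√5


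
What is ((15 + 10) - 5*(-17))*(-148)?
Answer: -16280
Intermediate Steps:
((15 + 10) - 5*(-17))*(-148) = (25 + 85)*(-148) = 110*(-148) = -16280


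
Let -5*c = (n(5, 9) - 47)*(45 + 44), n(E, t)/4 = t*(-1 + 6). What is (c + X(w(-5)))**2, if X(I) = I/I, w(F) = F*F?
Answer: 139996224/25 ≈ 5.5998e+6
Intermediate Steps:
n(E, t) = 20*t (n(E, t) = 4*(t*(-1 + 6)) = 4*(t*5) = 4*(5*t) = 20*t)
w(F) = F**2
X(I) = 1
c = -11837/5 (c = -(20*9 - 47)*(45 + 44)/5 = -(180 - 47)*89/5 = -133*89/5 = -1/5*11837 = -11837/5 ≈ -2367.4)
(c + X(w(-5)))**2 = (-11837/5 + 1)**2 = (-11832/5)**2 = 139996224/25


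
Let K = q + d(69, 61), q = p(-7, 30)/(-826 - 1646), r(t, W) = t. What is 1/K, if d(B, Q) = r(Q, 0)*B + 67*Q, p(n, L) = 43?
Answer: 2472/20507669 ≈ 0.00012054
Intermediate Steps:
d(B, Q) = 67*Q + B*Q (d(B, Q) = Q*B + 67*Q = B*Q + 67*Q = 67*Q + B*Q)
q = -43/2472 (q = 43/(-826 - 1646) = 43/(-2472) = 43*(-1/2472) = -43/2472 ≈ -0.017395)
K = 20507669/2472 (K = -43/2472 + 61*(67 + 69) = -43/2472 + 61*136 = -43/2472 + 8296 = 20507669/2472 ≈ 8296.0)
1/K = 1/(20507669/2472) = 2472/20507669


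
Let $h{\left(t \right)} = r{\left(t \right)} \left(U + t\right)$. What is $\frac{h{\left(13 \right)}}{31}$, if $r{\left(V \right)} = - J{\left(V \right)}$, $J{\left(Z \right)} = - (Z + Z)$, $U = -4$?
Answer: $\frac{234}{31} \approx 7.5484$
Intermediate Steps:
$J{\left(Z \right)} = - 2 Z$
$r{\left(V \right)} = 2 V$ ($r{\left(V \right)} = - \left(-2\right) V = 2 V$)
$h{\left(t \right)} = 2 t \left(-4 + t\right)$
$\frac{h{\left(13 \right)}}{31} = \frac{2 \cdot 13 \left(-4 + 13\right)}{31} = \frac{2 \cdot 13 \cdot 9}{31} = \frac{1}{31} \cdot 234 = \frac{234}{31}$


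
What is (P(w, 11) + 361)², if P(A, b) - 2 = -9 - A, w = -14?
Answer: 135424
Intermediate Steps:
P(A, b) = -7 - A (P(A, b) = 2 + (-9 - A) = -7 - A)
(P(w, 11) + 361)² = ((-7 - 1*(-14)) + 361)² = ((-7 + 14) + 361)² = (7 + 361)² = 368² = 135424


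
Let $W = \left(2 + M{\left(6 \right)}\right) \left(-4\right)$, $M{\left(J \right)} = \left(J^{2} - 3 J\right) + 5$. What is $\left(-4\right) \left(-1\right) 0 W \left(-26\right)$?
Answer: $0$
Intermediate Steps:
$M{\left(J \right)} = 5 + J^{2} - 3 J$
$W = -100$ ($W = \left(2 + \left(5 + 6^{2} - 18\right)\right) \left(-4\right) = \left(2 + \left(5 + 36 - 18\right)\right) \left(-4\right) = \left(2 + 23\right) \left(-4\right) = 25 \left(-4\right) = -100$)
$\left(-4\right) \left(-1\right) 0 W \left(-26\right) = \left(-4\right) \left(-1\right) 0 \left(-100\right) \left(-26\right) = 4 \cdot 0 \left(-100\right) \left(-26\right) = 0 \left(-100\right) \left(-26\right) = 0 \left(-26\right) = 0$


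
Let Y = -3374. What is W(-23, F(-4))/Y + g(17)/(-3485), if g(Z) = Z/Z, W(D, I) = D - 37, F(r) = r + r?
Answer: 102863/5879195 ≈ 0.017496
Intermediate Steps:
F(r) = 2*r
W(D, I) = -37 + D
g(Z) = 1
W(-23, F(-4))/Y + g(17)/(-3485) = (-37 - 23)/(-3374) + 1/(-3485) = -60*(-1/3374) + 1*(-1/3485) = 30/1687 - 1/3485 = 102863/5879195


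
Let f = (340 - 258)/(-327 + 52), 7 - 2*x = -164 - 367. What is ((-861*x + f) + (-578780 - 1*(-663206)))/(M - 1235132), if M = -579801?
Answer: 40475407/499106575 ≈ 0.081096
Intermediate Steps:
x = 269 (x = 7/2 - (-164 - 367)/2 = 7/2 - ½*(-531) = 7/2 + 531/2 = 269)
f = -82/275 (f = 82/(-275) = 82*(-1/275) = -82/275 ≈ -0.29818)
((-861*x + f) + (-578780 - 1*(-663206)))/(M - 1235132) = ((-861*269 - 82/275) + (-578780 - 1*(-663206)))/(-579801 - 1235132) = ((-231609 - 82/275) + (-578780 + 663206))/(-1814933) = (-63692557/275 + 84426)*(-1/1814933) = -40475407/275*(-1/1814933) = 40475407/499106575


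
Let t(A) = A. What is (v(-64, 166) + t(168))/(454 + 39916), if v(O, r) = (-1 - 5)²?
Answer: 102/20185 ≈ 0.0050533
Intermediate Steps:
v(O, r) = 36 (v(O, r) = (-6)² = 36)
(v(-64, 166) + t(168))/(454 + 39916) = (36 + 168)/(454 + 39916) = 204/40370 = 204*(1/40370) = 102/20185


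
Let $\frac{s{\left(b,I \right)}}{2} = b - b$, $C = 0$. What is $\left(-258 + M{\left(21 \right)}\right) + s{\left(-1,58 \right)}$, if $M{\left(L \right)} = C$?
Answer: $-258$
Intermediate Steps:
$s{\left(b,I \right)} = 0$ ($s{\left(b,I \right)} = 2 \left(b - b\right) = 2 \cdot 0 = 0$)
$M{\left(L \right)} = 0$
$\left(-258 + M{\left(21 \right)}\right) + s{\left(-1,58 \right)} = \left(-258 + 0\right) + 0 = -258 + 0 = -258$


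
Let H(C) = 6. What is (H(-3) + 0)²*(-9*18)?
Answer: -5832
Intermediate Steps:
(H(-3) + 0)²*(-9*18) = (6 + 0)²*(-9*18) = 6²*(-162) = 36*(-162) = -5832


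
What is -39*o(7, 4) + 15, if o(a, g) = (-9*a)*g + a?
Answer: 9570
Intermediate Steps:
o(a, g) = a - 9*a*g (o(a, g) = -9*a*g + a = a - 9*a*g)
-39*o(7, 4) + 15 = -273*(1 - 9*4) + 15 = -273*(1 - 36) + 15 = -273*(-35) + 15 = -39*(-245) + 15 = 9555 + 15 = 9570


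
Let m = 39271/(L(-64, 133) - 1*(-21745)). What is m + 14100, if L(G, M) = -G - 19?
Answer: 307278271/21790 ≈ 14102.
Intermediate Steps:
L(G, M) = -19 - G
m = 39271/21790 (m = 39271/((-19 - 1*(-64)) - 1*(-21745)) = 39271/((-19 + 64) + 21745) = 39271/(45 + 21745) = 39271/21790 ≈ 1.8022)
m + 14100 = 39271/21790 + 14100 = 307278271/21790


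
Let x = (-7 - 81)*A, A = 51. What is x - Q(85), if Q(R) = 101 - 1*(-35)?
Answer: -4624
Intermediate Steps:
x = -4488 (x = (-7 - 81)*51 = -88*51 = -4488)
Q(R) = 136 (Q(R) = 101 + 35 = 136)
x - Q(85) = -4488 - 1*136 = -4488 - 136 = -4624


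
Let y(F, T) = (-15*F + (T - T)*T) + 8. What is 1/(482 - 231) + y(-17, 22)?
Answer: 66014/251 ≈ 263.00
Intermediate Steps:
y(F, T) = 8 - 15*F (y(F, T) = (-15*F + 0*T) + 8 = (-15*F + 0) + 8 = -15*F + 8 = 8 - 15*F)
1/(482 - 231) + y(-17, 22) = 1/(482 - 231) + (8 - 15*(-17)) = 1/251 + (8 + 255) = 1/251 + 263 = 66014/251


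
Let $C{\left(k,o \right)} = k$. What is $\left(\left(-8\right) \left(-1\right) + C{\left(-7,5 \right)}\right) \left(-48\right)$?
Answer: $-48$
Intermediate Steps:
$\left(\left(-8\right) \left(-1\right) + C{\left(-7,5 \right)}\right) \left(-48\right) = \left(\left(-8\right) \left(-1\right) - 7\right) \left(-48\right) = \left(8 - 7\right) \left(-48\right) = 1 \left(-48\right) = -48$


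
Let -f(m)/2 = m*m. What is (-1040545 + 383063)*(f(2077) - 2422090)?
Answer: 7265141910936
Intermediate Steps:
f(m) = -2*m² (f(m) = -2*m*m = -2*m²)
(-1040545 + 383063)*(f(2077) - 2422090) = (-1040545 + 383063)*(-2*2077² - 2422090) = -657482*(-2*4313929 - 2422090) = -657482*(-8627858 - 2422090) = -657482*(-11049948) = 7265141910936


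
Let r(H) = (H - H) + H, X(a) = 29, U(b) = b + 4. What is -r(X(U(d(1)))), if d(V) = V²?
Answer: -29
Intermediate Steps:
U(b) = 4 + b
r(H) = H (r(H) = 0 + H = H)
-r(X(U(d(1)))) = -1*29 = -29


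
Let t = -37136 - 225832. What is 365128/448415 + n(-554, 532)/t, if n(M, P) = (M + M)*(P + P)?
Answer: 78082350548/14739849465 ≈ 5.2974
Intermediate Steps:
n(M, P) = 4*M*P (n(M, P) = (2*M)*(2*P) = 4*M*P)
t = -262968
365128/448415 + n(-554, 532)/t = 365128/448415 + (4*(-554)*532)/(-262968) = 365128*(1/448415) - 1178912*(-1/262968) = 365128/448415 + 147364/32871 = 78082350548/14739849465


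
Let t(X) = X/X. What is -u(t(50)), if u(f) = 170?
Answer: -170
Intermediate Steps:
t(X) = 1
-u(t(50)) = -1*170 = -170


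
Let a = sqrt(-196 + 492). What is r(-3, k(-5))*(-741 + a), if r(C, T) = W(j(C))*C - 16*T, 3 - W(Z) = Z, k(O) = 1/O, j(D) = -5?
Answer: 77064/5 - 208*sqrt(74)/5 ≈ 15055.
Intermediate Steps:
k(O) = 1/O
a = 2*sqrt(74) (a = sqrt(296) = 2*sqrt(74) ≈ 17.205)
W(Z) = 3 - Z
r(C, T) = -16*T + 8*C (r(C, T) = (3 - 1*(-5))*C - 16*T = (3 + 5)*C - 16*T = 8*C - 16*T = -16*T + 8*C)
r(-3, k(-5))*(-741 + a) = (-16/(-5) + 8*(-3))*(-741 + 2*sqrt(74)) = (-16*(-1/5) - 24)*(-741 + 2*sqrt(74)) = (16/5 - 24)*(-741 + 2*sqrt(74)) = -104*(-741 + 2*sqrt(74))/5 = 77064/5 - 208*sqrt(74)/5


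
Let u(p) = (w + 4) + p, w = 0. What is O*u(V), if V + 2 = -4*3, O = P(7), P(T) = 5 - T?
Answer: 20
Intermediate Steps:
O = -2 (O = 5 - 1*7 = 5 - 7 = -2)
V = -14 (V = -2 - 4*3 = -2 - 12 = -14)
u(p) = 4 + p (u(p) = (0 + 4) + p = 4 + p)
O*u(V) = -2*(4 - 14) = -2*(-10) = 20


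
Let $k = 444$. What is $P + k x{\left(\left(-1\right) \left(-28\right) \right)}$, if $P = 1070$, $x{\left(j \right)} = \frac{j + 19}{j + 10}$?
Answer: $\frac{30764}{19} \approx 1619.2$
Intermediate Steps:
$x{\left(j \right)} = \frac{19 + j}{10 + j}$
$P + k x{\left(\left(-1\right) \left(-28\right) \right)} = 1070 + 444 \frac{19 - -28}{10 - -28} = 1070 + 444 \frac{19 + 28}{10 + 28} = 1070 + 444 \cdot \frac{1}{38} \cdot 47 = 1070 + 444 \cdot \frac{47}{38} = 1070 + \frac{10434}{19} = \frac{30764}{19}$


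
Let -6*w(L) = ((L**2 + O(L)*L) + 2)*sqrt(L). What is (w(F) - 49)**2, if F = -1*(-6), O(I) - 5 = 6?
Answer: 12611/3 + 5096*sqrt(6)/3 ≈ 8364.5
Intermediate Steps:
O(I) = 11 (O(I) = 5 + 6 = 11)
F = 6
w(L) = -sqrt(L)*(2 + L**2 + 11*L)/6 (w(L) = -((L**2 + 11*L) + 2)*sqrt(L)/6 = -(2 + L**2 + 11*L)*sqrt(L)/6 = -sqrt(L)*(2 + L**2 + 11*L)/6)
(w(F) - 49)**2 = (sqrt(6)*(-2 - 1*6**2 - 11*6)/6 - 49)**2 = (sqrt(6)*(-2 - 1*36 - 66)/6 - 49)**2 = (sqrt(6)*(-2 - 36 - 66)/6 - 49)**2 = ((1/6)*sqrt(6)*(-104) - 49)**2 = (-52*sqrt(6)/3 - 49)**2 = (-49 - 52*sqrt(6)/3)**2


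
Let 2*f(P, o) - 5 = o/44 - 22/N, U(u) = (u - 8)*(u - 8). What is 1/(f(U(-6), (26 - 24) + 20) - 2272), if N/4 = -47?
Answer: -47/106652 ≈ -0.00044069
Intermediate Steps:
N = -188 (N = 4*(-47) = -188)
U(u) = (-8 + u)**2 (U(u) = (-8 + u)*(-8 + u) = (-8 + u)**2)
f(P, o) = 481/188 + o/88 (f(P, o) = 5/2 + (o/44 - 22/(-188))/2 = 5/2 + (o*(1/44) - 22*(-1/188))/2 = 5/2 + (o/44 + 11/94)/2 = 5/2 + (11/94 + o/44)/2 = 5/2 + (11/188 + o/88) = 481/188 + o/88)
1/(f(U(-6), (26 - 24) + 20) - 2272) = 1/((481/188 + ((26 - 24) + 20)/88) - 2272) = 1/((481/188 + (2 + 20)/88) - 2272) = 1/((481/188 + (1/88)*22) - 2272) = 1/((481/188 + 1/4) - 2272) = 1/(132/47 - 2272) = 1/(-106652/47) = -47/106652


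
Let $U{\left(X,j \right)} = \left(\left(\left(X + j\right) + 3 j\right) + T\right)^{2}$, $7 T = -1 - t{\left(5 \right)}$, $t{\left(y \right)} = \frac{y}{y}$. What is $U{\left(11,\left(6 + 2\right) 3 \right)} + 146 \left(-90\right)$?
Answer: $- \frac{85851}{49} \approx -1752.1$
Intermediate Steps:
$t{\left(y \right)} = 1$
$T = - \frac{2}{7}$ ($T = \frac{-1 - 1}{7} = \frac{1}{7} \left(-2\right) = - \frac{2}{7} \approx -0.28571$)
$U{\left(X,j \right)} = \left(- \frac{2}{7} + X + 4 j\right)^{2}$ ($U{\left(X,j \right)} = \left(\left(\left(X + j\right) + 3 j\right) - \frac{2}{7}\right)^{2} = \left(\left(X + 4 j\right) - \frac{2}{7}\right)^{2} = \left(- \frac{2}{7} + X + 4 j\right)^{2}$)
$U{\left(11,\left(6 + 2\right) 3 \right)} + 146 \left(-90\right) = \frac{\left(-2 + 7 \cdot 11 + 28 \left(6 + 2\right) 3\right)^{2}}{49} + 146 \left(-90\right) = \frac{\left(-2 + 77 + 28 \cdot 8 \cdot 3\right)^{2}}{49} - 13140 = \frac{\left(-2 + 77 + 28 \cdot 24\right)^{2}}{49} - 13140 = \frac{\left(-2 + 77 + 672\right)^{2}}{49} - 13140 = \frac{747^{2}}{49} - 13140 = \frac{1}{49} \cdot 558009 - 13140 = \frac{558009}{49} - 13140 = - \frac{85851}{49}$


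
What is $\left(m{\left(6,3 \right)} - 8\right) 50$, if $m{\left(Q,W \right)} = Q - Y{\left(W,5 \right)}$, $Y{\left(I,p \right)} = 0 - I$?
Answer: $50$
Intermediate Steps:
$Y{\left(I,p \right)} = - I$
$m{\left(Q,W \right)} = Q + W$ ($m{\left(Q,W \right)} = Q - - W = Q + W$)
$\left(m{\left(6,3 \right)} - 8\right) 50 = \left(\left(6 + 3\right) - 8\right) 50 = \left(9 - 8\right) 50 = 1 \cdot 50 = 50$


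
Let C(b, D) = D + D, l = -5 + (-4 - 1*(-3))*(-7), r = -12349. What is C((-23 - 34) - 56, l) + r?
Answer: -12345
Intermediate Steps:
l = 2 (l = -5 + (-4 + 3)*(-7) = -5 - 1*(-7) = -5 + 7 = 2)
C(b, D) = 2*D
C((-23 - 34) - 56, l) + r = 2*2 - 12349 = 4 - 12349 = -12345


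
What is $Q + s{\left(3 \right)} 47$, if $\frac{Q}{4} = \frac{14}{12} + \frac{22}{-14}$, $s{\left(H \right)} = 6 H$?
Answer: $\frac{17732}{21} \approx 844.38$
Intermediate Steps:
$Q = - \frac{34}{21}$ ($Q = 4 \left(\frac{14}{12} + \frac{22}{-14}\right) = 4 \left(14 \cdot \frac{1}{12} + 22 \left(- \frac{1}{14}\right)\right) = 4 \left(\frac{7}{6} - \frac{11}{7}\right) = 4 \left(- \frac{17}{42}\right) = - \frac{34}{21} \approx -1.619$)
$Q + s{\left(3 \right)} 47 = - \frac{34}{21} + 6 \cdot 3 \cdot 47 = - \frac{34}{21} + 18 \cdot 47 = - \frac{34}{21} + 846 = \frac{17732}{21}$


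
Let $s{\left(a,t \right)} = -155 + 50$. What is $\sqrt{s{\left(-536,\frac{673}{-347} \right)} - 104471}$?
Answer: $8 i \sqrt{1634} \approx 323.38 i$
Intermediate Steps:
$s{\left(a,t \right)} = -105$
$\sqrt{s{\left(-536,\frac{673}{-347} \right)} - 104471} = \sqrt{-105 - 104471} = \sqrt{-104576} = 8 i \sqrt{1634}$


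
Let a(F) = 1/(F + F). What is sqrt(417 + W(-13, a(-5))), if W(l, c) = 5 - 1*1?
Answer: sqrt(421) ≈ 20.518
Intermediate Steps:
a(F) = 1/(2*F)
W(l, c) = 4 (W(l, c) = 5 - 1 = 4)
sqrt(417 + W(-13, a(-5))) = sqrt(417 + 4) = sqrt(421)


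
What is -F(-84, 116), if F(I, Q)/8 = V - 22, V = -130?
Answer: 1216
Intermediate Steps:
F(I, Q) = -1216 (F(I, Q) = 8*(-130 - 22) = 8*(-152) = -1216)
-F(-84, 116) = -1*(-1216) = 1216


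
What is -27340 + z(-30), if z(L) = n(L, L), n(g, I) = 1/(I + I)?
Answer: -1640401/60 ≈ -27340.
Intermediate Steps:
n(g, I) = 1/(2*I)
z(L) = 1/(2*L)
-27340 + z(-30) = -27340 + (1/2)/(-30) = -27340 + (1/2)*(-1/30) = -27340 - 1/60 = -1640401/60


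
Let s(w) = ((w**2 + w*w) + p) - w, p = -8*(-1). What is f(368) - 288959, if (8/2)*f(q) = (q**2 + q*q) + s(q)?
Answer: -153625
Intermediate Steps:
p = 8
s(w) = 8 - w + 2*w**2 (s(w) = ((w**2 + w*w) + 8) - w = ((w**2 + w**2) + 8) - w = (2*w**2 + 8) - w = (8 + 2*w**2) - w = 8 - w + 2*w**2)
f(q) = 2 + q**2 - q/4 (f(q) = ((q**2 + q*q) + (8 - q + 2*q**2))/4 = ((q**2 + q**2) + (8 - q + 2*q**2))/4 = (2*q**2 + (8 - q + 2*q**2))/4 = (8 - q + 4*q**2)/4 = 2 + q**2 - q/4)
f(368) - 288959 = (2 + 368**2 - 1/4*368) - 288959 = (2 + 135424 - 92) - 288959 = 135334 - 288959 = -153625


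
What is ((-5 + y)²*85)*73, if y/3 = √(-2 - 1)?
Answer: -12410 - 186150*I*√3 ≈ -12410.0 - 3.2242e+5*I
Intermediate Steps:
y = 3*I*√3 (y = 3*√(-2 - 1) = 3*√(-3) = 3*(I*√3) = 3*I*√3 ≈ 5.1962*I)
((-5 + y)²*85)*73 = ((-5 + 3*I*√3)²*85)*73 = (85*(-5 + 3*I*√3)²)*73 = 6205*(-5 + 3*I*√3)²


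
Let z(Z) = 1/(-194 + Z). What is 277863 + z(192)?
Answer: 555725/2 ≈ 2.7786e+5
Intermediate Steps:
277863 + z(192) = 277863 + 1/(-194 + 192) = 277863 + 1/(-2) = 277863 - ½ = 555725/2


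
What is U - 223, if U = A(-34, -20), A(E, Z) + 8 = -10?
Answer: -241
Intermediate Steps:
A(E, Z) = -18 (A(E, Z) = -8 - 10 = -18)
U = -18
U - 223 = -18 - 223 = -241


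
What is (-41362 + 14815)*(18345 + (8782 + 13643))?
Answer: -1082321190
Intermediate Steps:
(-41362 + 14815)*(18345 + (8782 + 13643)) = -26547*(18345 + 22425) = -26547*40770 = -1082321190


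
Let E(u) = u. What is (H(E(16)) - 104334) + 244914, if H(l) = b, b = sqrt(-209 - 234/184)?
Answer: 140580 + I*sqrt(444935)/46 ≈ 1.4058e+5 + 14.501*I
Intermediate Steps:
b = I*sqrt(444935)/46 (b = sqrt(-209 - 234*1/184) = sqrt(-209 - 117/92) = sqrt(-19345/92) = I*sqrt(444935)/46 ≈ 14.501*I)
H(l) = I*sqrt(444935)/46
(H(E(16)) - 104334) + 244914 = (I*sqrt(444935)/46 - 104334) + 244914 = (-104334 + I*sqrt(444935)/46) + 244914 = 140580 + I*sqrt(444935)/46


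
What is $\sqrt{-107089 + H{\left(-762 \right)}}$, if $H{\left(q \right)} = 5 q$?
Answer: $i \sqrt{110899} \approx 333.02 i$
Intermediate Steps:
$\sqrt{-107089 + H{\left(-762 \right)}} = \sqrt{-107089 + 5 \left(-762\right)} = \sqrt{-107089 - 3810} = \sqrt{-110899} = i \sqrt{110899}$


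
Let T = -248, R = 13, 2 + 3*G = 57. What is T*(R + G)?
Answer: -23312/3 ≈ -7770.7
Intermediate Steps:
G = 55/3 (G = -⅔ + (⅓)*57 = -⅔ + 19 = 55/3 ≈ 18.333)
T*(R + G) = -248*(13 + 55/3) = -248*94/3 = -23312/3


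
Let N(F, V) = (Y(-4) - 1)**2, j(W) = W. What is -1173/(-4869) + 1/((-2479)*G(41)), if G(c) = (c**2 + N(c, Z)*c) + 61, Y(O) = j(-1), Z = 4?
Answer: 1847463211/7668632802 ≈ 0.24091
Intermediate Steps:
Y(O) = -1
N(F, V) = 4 (N(F, V) = (-1 - 1)**2 = (-2)**2 = 4)
G(c) = 61 + c**2 + 4*c (G(c) = (c**2 + 4*c) + 61 = 61 + c**2 + 4*c)
-1173/(-4869) + 1/((-2479)*G(41)) = -1173/(-4869) + 1/((-2479)*(61 + 41**2 + 4*41)) = -1173*(-1/4869) - 1/(2479*(61 + 1681 + 164)) = 391/1623 - 1/2479/1906 = 391/1623 - 1/2479*1/1906 = 391/1623 - 1/4724974 = 1847463211/7668632802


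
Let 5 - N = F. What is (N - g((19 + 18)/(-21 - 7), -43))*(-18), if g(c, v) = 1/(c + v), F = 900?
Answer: 19992006/1241 ≈ 16110.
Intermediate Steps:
N = -895 (N = 5 - 1*900 = 5 - 900 = -895)
(N - g((19 + 18)/(-21 - 7), -43))*(-18) = (-895 - 1/((19 + 18)/(-21 - 7) - 43))*(-18) = (-895 - 1/(37/(-28) - 43))*(-18) = (-895 - 1/(37*(-1/28) - 43))*(-18) = (-895 - 1/(-37/28 - 43))*(-18) = (-895 - 1/(-1241/28))*(-18) = (-895 - 1*(-28/1241))*(-18) = (-895 + 28/1241)*(-18) = -1110667/1241*(-18) = 19992006/1241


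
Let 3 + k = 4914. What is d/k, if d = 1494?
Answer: 498/1637 ≈ 0.30421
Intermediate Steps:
k = 4911 (k = -3 + 4914 = 4911)
d/k = 1494/4911 = 1494*(1/4911) = 498/1637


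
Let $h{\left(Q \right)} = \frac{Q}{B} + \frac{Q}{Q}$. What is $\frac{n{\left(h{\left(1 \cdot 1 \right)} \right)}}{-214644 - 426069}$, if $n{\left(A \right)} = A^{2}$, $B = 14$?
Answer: $- \frac{75}{41859916} \approx -1.7917 \cdot 10^{-6}$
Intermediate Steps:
$h{\left(Q \right)} = 1 + \frac{Q}{14}$ ($h{\left(Q \right)} = \frac{Q}{14} + \frac{Q}{Q} = Q \frac{1}{14} + 1 = \frac{Q}{14} + 1 = 1 + \frac{Q}{14}$)
$\frac{n{\left(h{\left(1 \cdot 1 \right)} \right)}}{-214644 - 426069} = \frac{\left(1 + \frac{1 \cdot 1}{14}\right)^{2}}{-214644 - 426069} = \frac{\left(1 + \frac{1}{14} \cdot 1\right)^{2}}{-214644 - 426069} = \frac{\left(1 + \frac{1}{14}\right)^{2}}{-640713} = \left(\frac{15}{14}\right)^{2} \left(- \frac{1}{640713}\right) = \frac{225}{196} \left(- \frac{1}{640713}\right) = - \frac{75}{41859916}$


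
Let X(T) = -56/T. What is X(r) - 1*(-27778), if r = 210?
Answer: 416666/15 ≈ 27778.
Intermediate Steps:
X(r) - 1*(-27778) = -56/210 - 1*(-27778) = -56*1/210 + 27778 = -4/15 + 27778 = 416666/15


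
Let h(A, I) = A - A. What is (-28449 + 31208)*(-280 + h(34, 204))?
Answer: -772520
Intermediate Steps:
h(A, I) = 0
(-28449 + 31208)*(-280 + h(34, 204)) = (-28449 + 31208)*(-280 + 0) = 2759*(-280) = -772520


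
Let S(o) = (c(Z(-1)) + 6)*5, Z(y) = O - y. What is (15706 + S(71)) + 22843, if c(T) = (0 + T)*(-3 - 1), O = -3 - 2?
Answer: 38659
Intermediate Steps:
O = -5
Z(y) = -5 - y
c(T) = -4*T (c(T) = T*(-4) = -4*T)
S(o) = 110 (S(o) = (-4*(-5 - 1*(-1)) + 6)*5 = (-4*(-5 + 1) + 6)*5 = (-4*(-4) + 6)*5 = (16 + 6)*5 = 22*5 = 110)
(15706 + S(71)) + 22843 = (15706 + 110) + 22843 = 15816 + 22843 = 38659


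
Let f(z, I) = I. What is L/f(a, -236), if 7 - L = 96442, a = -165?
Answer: 96435/236 ≈ 408.62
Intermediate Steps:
L = -96435 (L = 7 - 1*96442 = 7 - 96442 = -96435)
L/f(a, -236) = -96435/(-236) = -96435*(-1/236) = 96435/236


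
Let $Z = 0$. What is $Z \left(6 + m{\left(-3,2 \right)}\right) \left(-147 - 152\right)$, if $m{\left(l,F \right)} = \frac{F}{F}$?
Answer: $0$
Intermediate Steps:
$m{\left(l,F \right)} = 1$
$Z \left(6 + m{\left(-3,2 \right)}\right) \left(-147 - 152\right) = 0 \left(6 + 1\right) \left(-147 - 152\right) = 0 \cdot 7 \left(-299\right) = 0 \left(-299\right) = 0$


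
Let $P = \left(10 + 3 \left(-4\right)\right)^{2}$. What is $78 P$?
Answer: $312$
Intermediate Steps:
$P = 4$ ($P = \left(10 - 12\right)^{2} = \left(-2\right)^{2} = 4$)
$78 P = 78 \cdot 4 = 312$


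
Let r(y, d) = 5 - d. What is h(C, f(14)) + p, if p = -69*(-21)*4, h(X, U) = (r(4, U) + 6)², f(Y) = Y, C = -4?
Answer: 5805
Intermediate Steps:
h(X, U) = (11 - U)² (h(X, U) = ((5 - U) + 6)² = (11 - U)²)
p = 5796 (p = 1449*4 = 5796)
h(C, f(14)) + p = (-11 + 14)² + 5796 = 3² + 5796 = 9 + 5796 = 5805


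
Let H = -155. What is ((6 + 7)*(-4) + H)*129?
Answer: -26703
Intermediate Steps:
((6 + 7)*(-4) + H)*129 = ((6 + 7)*(-4) - 155)*129 = (13*(-4) - 155)*129 = (-52 - 155)*129 = -207*129 = -26703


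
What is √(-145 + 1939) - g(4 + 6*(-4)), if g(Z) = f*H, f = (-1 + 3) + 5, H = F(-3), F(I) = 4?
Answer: -28 + √1794 ≈ 14.356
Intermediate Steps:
H = 4
f = 7 (f = 2 + 5 = 7)
g(Z) = 28 (g(Z) = 7*4 = 28)
√(-145 + 1939) - g(4 + 6*(-4)) = √(-145 + 1939) - 1*28 = √1794 - 28 = -28 + √1794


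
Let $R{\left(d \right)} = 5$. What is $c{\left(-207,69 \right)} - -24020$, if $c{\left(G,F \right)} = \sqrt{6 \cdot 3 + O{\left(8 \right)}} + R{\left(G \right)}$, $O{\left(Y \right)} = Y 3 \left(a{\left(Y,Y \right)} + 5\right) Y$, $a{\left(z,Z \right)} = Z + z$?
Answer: $24025 + 45 \sqrt{2} \approx 24089.0$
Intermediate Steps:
$O{\left(Y \right)} = Y^{2} \left(15 + 6 Y\right)$ ($O{\left(Y \right)} = Y 3 \left(\left(Y + Y\right) + 5\right) Y = Y 3 \left(2 Y + 5\right) Y = Y 3 \left(5 + 2 Y\right) Y = Y \left(15 + 6 Y\right) Y = Y^{2} \left(15 + 6 Y\right)$)
$c{\left(G,F \right)} = 5 + 45 \sqrt{2}$ ($c{\left(G,F \right)} = \sqrt{6 \cdot 3 + 8^{2} \left(15 + 6 \cdot 8\right)} + 5 = \sqrt{18 + 64 \left(15 + 48\right)} + 5 = \sqrt{18 + 64 \cdot 63} + 5 = \sqrt{18 + 4032} + 5 = \sqrt{4050} + 5 = 45 \sqrt{2} + 5 = 5 + 45 \sqrt{2}$)
$c{\left(-207,69 \right)} - -24020 = \left(5 + 45 \sqrt{2}\right) - -24020 = \left(5 + 45 \sqrt{2}\right) + 24020 = 24025 + 45 \sqrt{2}$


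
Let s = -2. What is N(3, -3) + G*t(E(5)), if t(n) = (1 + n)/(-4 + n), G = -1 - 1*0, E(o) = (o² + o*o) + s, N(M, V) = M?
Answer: 83/44 ≈ 1.8864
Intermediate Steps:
E(o) = -2 + 2*o² (E(o) = (o² + o*o) - 2 = (o² + o²) - 2 = 2*o² - 2 = -2 + 2*o²)
G = -1 (G = -1 + 0 = -1)
t(n) = (1 + n)/(-4 + n)
N(3, -3) + G*t(E(5)) = 3 - (1 + (-2 + 2*5²))/(-4 + (-2 + 2*5²)) = 3 - (1 + (-2 + 2*25))/(-4 + (-2 + 2*25)) = 3 - (1 + (-2 + 50))/(-4 + (-2 + 50)) = 3 - (1 + 48)/(-4 + 48) = 3 - 49/44 = 83/44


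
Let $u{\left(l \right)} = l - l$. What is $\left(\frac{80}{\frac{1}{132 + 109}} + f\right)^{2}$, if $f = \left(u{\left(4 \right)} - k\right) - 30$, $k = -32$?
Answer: $371795524$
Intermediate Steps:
$u{\left(l \right)} = 0$
$f = 2$ ($f = \left(0 - -32\right) - 30 = \left(0 + 32\right) - 30 = 32 - 30 = 2$)
$\left(\frac{80}{\frac{1}{132 + 109}} + f\right)^{2} = \left(\frac{80}{\frac{1}{132 + 109}} + 2\right)^{2} = \left(\frac{80}{\frac{1}{241}} + 2\right)^{2} = \left(80 \frac{1}{\frac{1}{241}} + 2\right)^{2} = \left(80 \cdot 241 + 2\right)^{2} = \left(19280 + 2\right)^{2} = 19282^{2} = 371795524$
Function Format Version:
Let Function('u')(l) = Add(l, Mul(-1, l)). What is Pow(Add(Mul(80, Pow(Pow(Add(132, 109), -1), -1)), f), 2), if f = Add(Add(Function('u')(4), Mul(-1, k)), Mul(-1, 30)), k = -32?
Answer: 371795524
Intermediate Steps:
Function('u')(l) = 0
f = 2 (f = Add(Add(0, Mul(-1, -32)), Mul(-1, 30)) = Add(Add(0, 32), -30) = Add(32, -30) = 2)
Pow(Add(Mul(80, Pow(Pow(Add(132, 109), -1), -1)), f), 2) = Pow(Add(Mul(80, Pow(Pow(Add(132, 109), -1), -1)), 2), 2) = Pow(Add(Mul(80, Pow(Pow(241, -1), -1)), 2), 2) = Pow(Add(Mul(80, Pow(Rational(1, 241), -1)), 2), 2) = Pow(Add(Mul(80, 241), 2), 2) = Pow(Add(19280, 2), 2) = Pow(19282, 2) = 371795524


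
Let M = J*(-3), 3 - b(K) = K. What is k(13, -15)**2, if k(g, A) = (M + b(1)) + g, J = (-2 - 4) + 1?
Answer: 900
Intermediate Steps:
b(K) = 3 - K
J = -5 (J = -6 + 1 = -5)
M = 15 (M = -5*(-3) = 15)
k(g, A) = 17 + g (k(g, A) = (15 + (3 - 1*1)) + g = (15 + (3 - 1)) + g = (15 + 2) + g = 17 + g)
k(13, -15)**2 = (17 + 13)**2 = 30**2 = 900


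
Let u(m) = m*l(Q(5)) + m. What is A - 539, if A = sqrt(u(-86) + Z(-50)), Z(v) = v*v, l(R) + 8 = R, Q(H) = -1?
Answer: -539 + 2*sqrt(797) ≈ -482.54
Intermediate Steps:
l(R) = -8 + R
u(m) = -8*m (u(m) = m*(-8 - 1) + m = m*(-9) + m = -9*m + m = -8*m)
Z(v) = v**2
A = 2*sqrt(797) (A = sqrt(-8*(-86) + (-50)**2) = sqrt(688 + 2500) = sqrt(3188) = 2*sqrt(797) ≈ 56.462)
A - 539 = 2*sqrt(797) - 539 = -539 + 2*sqrt(797)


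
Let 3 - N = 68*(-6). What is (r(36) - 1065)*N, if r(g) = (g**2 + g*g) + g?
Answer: 642393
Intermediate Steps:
N = 411 (N = 3 - 68*(-6) = 3 - 1*(-408) = 3 + 408 = 411)
r(g) = g + 2*g**2 (r(g) = (g**2 + g**2) + g = 2*g**2 + g = g + 2*g**2)
(r(36) - 1065)*N = (36*(1 + 2*36) - 1065)*411 = (36*(1 + 72) - 1065)*411 = (36*73 - 1065)*411 = (2628 - 1065)*411 = 1563*411 = 642393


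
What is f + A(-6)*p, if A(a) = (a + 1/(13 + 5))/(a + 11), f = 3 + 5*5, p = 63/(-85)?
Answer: 24549/850 ≈ 28.881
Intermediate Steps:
p = -63/85 (p = 63*(-1/85) = -63/85 ≈ -0.74118)
f = 28 (f = 3 + 25 = 28)
A(a) = (1/18 + a)/(11 + a) (A(a) = (a + 1/18)/(11 + a) = (1/18 + a)/(11 + a))
f + A(-6)*p = 28 + ((1/18 - 6)/(11 - 6))*(-63/85) = 28 + (-107/18/5)*(-63/85) = 28 + ((⅕)*(-107/18))*(-63/85) = 28 - 107/90*(-63/85) = 28 + 749/850 = 24549/850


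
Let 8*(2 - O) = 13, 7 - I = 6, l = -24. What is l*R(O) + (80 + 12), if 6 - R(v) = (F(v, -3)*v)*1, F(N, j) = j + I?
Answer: -70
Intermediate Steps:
I = 1 (I = 7 - 1*6 = 7 - 6 = 1)
O = 3/8 (O = 2 - 1/8*13 = 2 - 13/8 = 3/8 ≈ 0.37500)
F(N, j) = 1 + j (F(N, j) = j + 1 = 1 + j)
R(v) = 6 + 2*v (R(v) = 6 - (1 - 3)*v = 6 - (-2*v) = 6 - (-2)*v = 6 + 2*v)
l*R(O) + (80 + 12) = -24*(6 + 2*(3/8)) + (80 + 12) = -24*(6 + 3/4) + 92 = -24*27/4 + 92 = -162 + 92 = -70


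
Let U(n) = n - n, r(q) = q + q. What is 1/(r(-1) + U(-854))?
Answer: -½ ≈ -0.50000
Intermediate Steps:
r(q) = 2*q
U(n) = 0
1/(r(-1) + U(-854)) = 1/(2*(-1) + 0) = 1/(-2 + 0) = 1/(-2) = -½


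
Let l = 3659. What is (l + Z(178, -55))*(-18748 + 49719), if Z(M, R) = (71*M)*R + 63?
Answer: -21412358328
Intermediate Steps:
Z(M, R) = 63 + 71*M*R (Z(M, R) = 71*M*R + 63 = 63 + 71*M*R)
(l + Z(178, -55))*(-18748 + 49719) = (3659 + (63 + 71*178*(-55)))*(-18748 + 49719) = (3659 + (63 - 695090))*30971 = (3659 - 695027)*30971 = -691368*30971 = -21412358328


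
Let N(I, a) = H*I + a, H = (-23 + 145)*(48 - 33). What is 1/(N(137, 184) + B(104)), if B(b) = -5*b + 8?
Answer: 1/250382 ≈ 3.9939e-6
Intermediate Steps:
H = 1830 (H = 122*15 = 1830)
N(I, a) = a + 1830*I (N(I, a) = 1830*I + a = a + 1830*I)
B(b) = 8 - 5*b
1/(N(137, 184) + B(104)) = 1/((184 + 1830*137) + (8 - 5*104)) = 1/((184 + 250710) + (8 - 520)) = 1/(250894 - 512) = 1/250382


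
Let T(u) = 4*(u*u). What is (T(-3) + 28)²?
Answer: 4096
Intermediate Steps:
T(u) = 4*u²
(T(-3) + 28)² = (4*(-3)² + 28)² = (4*9 + 28)² = (36 + 28)² = 64² = 4096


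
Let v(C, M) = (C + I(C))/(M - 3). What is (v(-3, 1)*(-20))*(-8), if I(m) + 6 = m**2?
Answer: 0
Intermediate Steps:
I(m) = -6 + m**2
v(C, M) = (-6 + C + C**2)/(-3 + M) (v(C, M) = (C + (-6 + C**2))/(M - 3) = (-6 + C + C**2)/(-3 + M))
(v(-3, 1)*(-20))*(-8) = (((-6 - 3 + (-3)**2)/(-3 + 1))*(-20))*(-8) = (((-6 - 3 + 9)/(-2))*(-20))*(-8) = (-1/2*0*(-20))*(-8) = (0*(-20))*(-8) = 0*(-8) = 0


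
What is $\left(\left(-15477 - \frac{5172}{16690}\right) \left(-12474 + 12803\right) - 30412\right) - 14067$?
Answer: $- \frac{42864208934}{8345} \approx -5.1365 \cdot 10^{6}$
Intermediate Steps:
$\left(\left(-15477 - \frac{5172}{16690}\right) \left(-12474 + 12803\right) - 30412\right) - 14067 = \left(\left(-15477 - \frac{2586}{8345}\right) 329 - 30412\right) - 14067 = \left(\left(- \frac{129158151}{8345}\right) 329 - 30412\right) - 14067 = \left(- \frac{42493031679}{8345} - 30412\right) - 14067 = - \frac{42746819819}{8345} - 14067 = - \frac{42864208934}{8345}$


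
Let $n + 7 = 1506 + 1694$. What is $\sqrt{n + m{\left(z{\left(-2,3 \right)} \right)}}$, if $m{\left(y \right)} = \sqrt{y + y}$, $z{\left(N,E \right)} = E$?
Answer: $\sqrt{3193 + \sqrt{6}} \approx 56.528$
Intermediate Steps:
$n = 3193$ ($n = -7 + \left(1506 + 1694\right) = -7 + 3200 = 3193$)
$m{\left(y \right)} = \sqrt{2} \sqrt{y}$ ($m{\left(y \right)} = \sqrt{2 y} = \sqrt{2} \sqrt{y}$)
$\sqrt{n + m{\left(z{\left(-2,3 \right)} \right)}} = \sqrt{3193 + \sqrt{2} \sqrt{3}} = \sqrt{3193 + \sqrt{6}}$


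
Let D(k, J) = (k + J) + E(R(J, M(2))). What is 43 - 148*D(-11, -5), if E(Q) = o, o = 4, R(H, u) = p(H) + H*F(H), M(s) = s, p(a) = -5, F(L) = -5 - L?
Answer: 1819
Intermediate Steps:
R(H, u) = -5 + H*(-5 - H)
E(Q) = 4
D(k, J) = 4 + J + k (D(k, J) = (k + J) + 4 = (J + k) + 4 = 4 + J + k)
43 - 148*D(-11, -5) = 43 - 148*(4 - 5 - 11) = 43 - 148*(-12) = 43 + 1776 = 1819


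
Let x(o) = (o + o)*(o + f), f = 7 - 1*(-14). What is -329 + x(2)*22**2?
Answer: 44199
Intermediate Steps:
f = 21 (f = 7 + 14 = 21)
x(o) = 2*o*(21 + o) (x(o) = (o + o)*(o + 21) = (2*o)*(21 + o) = 2*o*(21 + o))
-329 + x(2)*22**2 = -329 + (2*2*(21 + 2))*22**2 = -329 + (2*2*23)*484 = -329 + 92*484 = -329 + 44528 = 44199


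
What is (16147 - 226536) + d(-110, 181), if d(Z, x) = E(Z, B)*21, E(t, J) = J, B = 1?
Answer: -210368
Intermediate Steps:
d(Z, x) = 21 (d(Z, x) = 1*21 = 21)
(16147 - 226536) + d(-110, 181) = (16147 - 226536) + 21 = -210389 + 21 = -210368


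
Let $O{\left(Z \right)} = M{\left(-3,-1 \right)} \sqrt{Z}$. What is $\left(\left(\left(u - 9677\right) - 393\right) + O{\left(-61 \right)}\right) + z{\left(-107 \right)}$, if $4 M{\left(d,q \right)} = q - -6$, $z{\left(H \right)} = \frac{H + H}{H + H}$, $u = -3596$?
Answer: $-13665 + \frac{5 i \sqrt{61}}{4} \approx -13665.0 + 9.7628 i$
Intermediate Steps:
$z{\left(H \right)} = 1$ ($z{\left(H \right)} = \frac{2 H}{2 H} = 2 H \frac{1}{2 H} = 1$)
$M{\left(d,q \right)} = \frac{3}{2} + \frac{q}{4}$ ($M{\left(d,q \right)} = \frac{q - -6}{4} = \frac{q + 6}{4} = \frac{6 + q}{4} = \frac{3}{2} + \frac{q}{4}$)
$O{\left(Z \right)} = \frac{5 \sqrt{Z}}{4}$ ($O{\left(Z \right)} = \left(\frac{3}{2} + \frac{1}{4} \left(-1\right)\right) \sqrt{Z} = \left(\frac{3}{2} - \frac{1}{4}\right) \sqrt{Z} = \frac{5 \sqrt{Z}}{4}$)
$\left(\left(\left(u - 9677\right) - 393\right) + O{\left(-61 \right)}\right) + z{\left(-107 \right)} = \left(\left(\left(-3596 - 9677\right) - 393\right) + \frac{5 \sqrt{-61}}{4}\right) + 1 = \left(\left(-13273 - 393\right) + \frac{5 i \sqrt{61}}{4}\right) + 1 = \left(-13666 + \frac{5 i \sqrt{61}}{4}\right) + 1 = -13665 + \frac{5 i \sqrt{61}}{4}$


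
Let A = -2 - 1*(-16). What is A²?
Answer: 196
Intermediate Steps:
A = 14 (A = -2 + 16 = 14)
A² = 14² = 196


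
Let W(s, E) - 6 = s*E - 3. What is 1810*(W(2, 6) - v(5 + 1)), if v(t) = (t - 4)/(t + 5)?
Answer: 295030/11 ≈ 26821.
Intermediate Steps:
v(t) = (-4 + t)/(5 + t)
W(s, E) = 3 + E*s (W(s, E) = 6 + (s*E - 3) = 6 + (E*s - 3) = 6 + (-3 + E*s) = 3 + E*s)
1810*(W(2, 6) - v(5 + 1)) = 1810*((3 + 6*2) - (-4 + (5 + 1))/(5 + (5 + 1))) = 1810*((3 + 12) - (-4 + 6)/(5 + 6)) = 1810*(15 - 2/11) = 1810*(163/11) = 295030/11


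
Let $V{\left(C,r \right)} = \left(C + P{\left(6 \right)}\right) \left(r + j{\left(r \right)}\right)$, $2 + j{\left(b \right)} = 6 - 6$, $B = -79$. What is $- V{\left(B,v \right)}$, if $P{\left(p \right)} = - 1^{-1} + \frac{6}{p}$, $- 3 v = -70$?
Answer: $\frac{5056}{3} \approx 1685.3$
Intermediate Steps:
$v = \frac{70}{3}$ ($v = \left(- \frac{1}{3}\right) \left(-70\right) = \frac{70}{3} \approx 23.333$)
$P{\left(p \right)} = -1 + \frac{6}{p}$ ($P{\left(p \right)} = \left(-1\right) 1 + \frac{6}{p} = -1 + \frac{6}{p}$)
$j{\left(b \right)} = -2$ ($j{\left(b \right)} = -2 + \left(6 - 6\right) = -2 + 0 = -2$)
$V{\left(C,r \right)} = C \left(-2 + r\right)$ ($V{\left(C,r \right)} = \left(C + \frac{6 - 6}{6}\right) \left(r - 2\right) = \left(C + \frac{6 - 6}{6}\right) \left(-2 + r\right) = \left(C + \frac{1}{6} \cdot 0\right) \left(-2 + r\right) = \left(C + 0\right) \left(-2 + r\right) = C \left(-2 + r\right)$)
$- V{\left(B,v \right)} = - \left(-79\right) \left(-2 + \frac{70}{3}\right) = - \frac{\left(-79\right) 64}{3} = \left(-1\right) \left(- \frac{5056}{3}\right) = \frac{5056}{3}$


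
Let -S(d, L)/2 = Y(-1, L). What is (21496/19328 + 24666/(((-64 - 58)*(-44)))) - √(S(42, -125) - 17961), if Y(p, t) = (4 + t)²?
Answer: 9252109/1621136 - I*√47243 ≈ 5.7072 - 217.35*I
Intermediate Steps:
S(d, L) = -2*(4 + L)²
(21496/19328 + 24666/(((-64 - 58)*(-44)))) - √(S(42, -125) - 17961) = (21496/19328 + 24666/(((-64 - 58)*(-44)))) - √(-2*(4 - 125)² - 17961) = (21496*(1/19328) + 24666/((-122*(-44)))) - √(-2*(-121)² - 17961) = (2687/2416 + 24666/5368) - √(-2*14641 - 17961) = (2687/2416 + 24666*(1/5368)) - √(-29282 - 17961) = (2687/2416 + 12333/2684) - √(-47243) = 9252109/1621136 - I*√47243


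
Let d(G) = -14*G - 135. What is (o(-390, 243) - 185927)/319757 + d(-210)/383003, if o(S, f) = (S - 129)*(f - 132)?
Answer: -92378100223/122467890271 ≈ -0.75430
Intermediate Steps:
o(S, f) = (-132 + f)*(-129 + S) (o(S, f) = (-129 + S)*(-132 + f) = (-132 + f)*(-129 + S))
d(G) = -135 - 14*G
(o(-390, 243) - 185927)/319757 + d(-210)/383003 = ((17028 - 132*(-390) - 129*243 - 390*243) - 185927)/319757 + (-135 - 14*(-210))/383003 = ((17028 + 51480 - 31347 - 94770) - 185927)*(1/319757) + (-135 + 2940)*(1/383003) = (-57609 - 185927)*(1/319757) + 2805*(1/383003) = -243536*1/319757 + 2805/383003 = -243536/319757 + 2805/383003 = -92378100223/122467890271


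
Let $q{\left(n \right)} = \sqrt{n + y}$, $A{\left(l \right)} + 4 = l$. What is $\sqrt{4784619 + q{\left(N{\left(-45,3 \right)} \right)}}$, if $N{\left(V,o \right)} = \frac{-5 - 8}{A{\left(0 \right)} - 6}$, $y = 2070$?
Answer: $\frac{\sqrt{478461900 + 10 \sqrt{207130}}}{10} \approx 2187.4$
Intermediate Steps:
$A{\left(l \right)} = -4 + l$
$N{\left(V,o \right)} = \frac{13}{10}$ ($N{\left(V,o \right)} = \frac{-5 - 8}{\left(-4 + 0\right) - 6} = - \frac{13}{-4 - 6} = - \frac{13}{-10} = \left(-13\right) \left(- \frac{1}{10}\right) = \frac{13}{10}$)
$q{\left(n \right)} = \sqrt{2070 + n}$ ($q{\left(n \right)} = \sqrt{n + 2070} = \sqrt{2070 + n}$)
$\sqrt{4784619 + q{\left(N{\left(-45,3 \right)} \right)}} = \sqrt{4784619 + \sqrt{2070 + \frac{13}{10}}} = \sqrt{4784619 + \sqrt{\frac{20713}{10}}} = \sqrt{4784619 + \frac{\sqrt{207130}}{10}}$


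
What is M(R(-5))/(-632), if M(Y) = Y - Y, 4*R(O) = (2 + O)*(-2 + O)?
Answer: 0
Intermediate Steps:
R(O) = (-2 + O)*(2 + O)/4 (R(O) = ((2 + O)*(-2 + O))/4 = ((-2 + O)*(2 + O))/4 = (-2 + O)*(2 + O)/4)
M(Y) = 0
M(R(-5))/(-632) = 0/(-632) = 0*(-1/632) = 0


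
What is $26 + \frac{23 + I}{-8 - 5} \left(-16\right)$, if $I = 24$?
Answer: $\frac{1090}{13} \approx 83.846$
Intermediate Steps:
$26 + \frac{23 + I}{-8 - 5} \left(-16\right) = 26 + \frac{23 + 24}{-8 - 5} \left(-16\right) = 26 + \frac{47}{-13} \left(-16\right) = 26 + 47 \left(- \frac{1}{13}\right) \left(-16\right) = 26 - - \frac{752}{13} = 26 + \frac{752}{13} = \frac{1090}{13}$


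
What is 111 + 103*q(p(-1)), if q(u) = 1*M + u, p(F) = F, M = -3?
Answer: -301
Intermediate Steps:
q(u) = -3 + u (q(u) = 1*(-3) + u = -3 + u)
111 + 103*q(p(-1)) = 111 + 103*(-3 - 1) = 111 + 103*(-4) = 111 - 412 = -301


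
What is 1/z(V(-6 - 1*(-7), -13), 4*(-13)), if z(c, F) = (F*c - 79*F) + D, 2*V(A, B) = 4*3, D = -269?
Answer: 1/3527 ≈ 0.00028353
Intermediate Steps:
V(A, B) = 6 (V(A, B) = (4*3)/2 = (½)*12 = 6)
z(c, F) = -269 - 79*F + F*c (z(c, F) = (F*c - 79*F) - 269 = (-79*F + F*c) - 269 = -269 - 79*F + F*c)
1/z(V(-6 - 1*(-7), -13), 4*(-13)) = 1/(-269 - 316*(-13) + (4*(-13))*6) = 1/(-269 - 79*(-52) - 52*6) = 1/(-269 + 4108 - 312) = 1/3527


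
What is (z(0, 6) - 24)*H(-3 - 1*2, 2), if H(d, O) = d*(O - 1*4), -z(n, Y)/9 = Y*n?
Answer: -240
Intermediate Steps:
z(n, Y) = -9*Y*n
H(d, O) = d*(-4 + O) (H(d, O) = d*(O - 4) = d*(-4 + O))
(z(0, 6) - 24)*H(-3 - 1*2, 2) = (-9*6*0 - 24)*((-3 - 1*2)*(-4 + 2)) = (0 - 24)*((-3 - 2)*(-2)) = -(-120)*(-2) = -24*10 = -240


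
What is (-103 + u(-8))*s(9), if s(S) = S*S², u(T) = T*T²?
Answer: -448335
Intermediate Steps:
u(T) = T³
s(S) = S³
(-103 + u(-8))*s(9) = (-103 + (-8)³)*9³ = (-103 - 512)*729 = -615*729 = -448335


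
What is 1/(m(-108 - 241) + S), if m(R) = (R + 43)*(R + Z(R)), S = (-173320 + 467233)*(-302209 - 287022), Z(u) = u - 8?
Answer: -1/173182434867 ≈ -5.7743e-12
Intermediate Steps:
Z(u) = -8 + u
S = -173182650903 (S = 293913*(-589231) = -173182650903)
m(R) = (-8 + 2*R)*(43 + R) (m(R) = (R + 43)*(R + (-8 + R)) = (43 + R)*(-8 + 2*R) = (-8 + 2*R)*(43 + R))
1/(m(-108 - 241) + S) = 1/((-344 + 2*(-108 - 241)² + 78*(-108 - 241)) - 173182650903) = 1/((-344 + 2*(-349)² + 78*(-349)) - 173182650903) = 1/((-344 + 2*121801 - 27222) - 173182650903) = 1/((-344 + 243602 - 27222) - 173182650903) = 1/(216036 - 173182650903) = 1/(-173182434867) = -1/173182434867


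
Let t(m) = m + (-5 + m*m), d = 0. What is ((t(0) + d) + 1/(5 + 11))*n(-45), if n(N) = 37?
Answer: -2923/16 ≈ -182.69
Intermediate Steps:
t(m) = -5 + m + m² (t(m) = m + (-5 + m²) = -5 + m + m²)
((t(0) + d) + 1/(5 + 11))*n(-45) = (((-5 + 0 + 0²) + 0) + 1/(5 + 11))*37 = (((-5 + 0 + 0) + 0) + 1/16)*37 = ((-5 + 0) + 1/16)*37 = (-5 + 1/16)*37 = -79/16*37 = -2923/16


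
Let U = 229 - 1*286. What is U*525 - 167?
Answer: -30092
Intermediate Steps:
U = -57 (U = 229 - 286 = -57)
U*525 - 167 = -57*525 - 167 = -29925 - 167 = -30092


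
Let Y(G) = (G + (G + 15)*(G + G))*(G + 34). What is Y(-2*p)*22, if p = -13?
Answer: 2848560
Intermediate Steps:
Y(G) = (34 + G)*(G + 2*G*(15 + G)) (Y(G) = (G + (15 + G)*(2*G))*(34 + G) = (G + 2*G*(15 + G))*(34 + G) = (34 + G)*(G + 2*G*(15 + G)))
Y(-2*p)*22 = ((-2*(-13))*(1054 + 2*(-2*(-13))² + 99*(-2*(-13))))*22 = (26*(1054 + 2*26² + 99*26))*22 = (26*(1054 + 2*676 + 2574))*22 = (26*(1054 + 1352 + 2574))*22 = (26*4980)*22 = 129480*22 = 2848560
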